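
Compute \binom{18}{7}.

C(18,7) = (18·17·16·15·14·13·12) / 7! = 160392960 / 5040 = 31824.

31824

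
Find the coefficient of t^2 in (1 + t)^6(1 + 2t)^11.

367

Coefficient of t^2 = Σ_{j} C(6,j)·1^j·C(11,2-j)·2^(2-j) for j from 0 to 2.
= 220 + 132 + 15 = 367.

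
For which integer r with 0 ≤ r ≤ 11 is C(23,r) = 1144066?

10

C(23,r) increases on 0 ≤ r ≤ 11. C(23,9) = 817190 and C(23,10) = 1144066, so r = 10.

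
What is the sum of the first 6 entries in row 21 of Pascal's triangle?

27896

1 + 21 + 210 + 1330 + 5985 + 20349 = 27896.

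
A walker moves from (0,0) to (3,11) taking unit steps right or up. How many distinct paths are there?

364

Each path is a sequence of 14 steps with 3 rights: C(14,3) = 364.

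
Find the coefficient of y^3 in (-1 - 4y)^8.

3584

The general term is C(8,j)·(-1)^j·(-4y)^(8-j); the y^3 term has j = 5.
C(8,5) = 56.
Coefficient = C(8,5) · (-1)^5 · (-4)^3 = 56 · (-1) · (-64) = 3584.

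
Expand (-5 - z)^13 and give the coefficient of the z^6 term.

-134062500

The general term is C(13,j)·(-5)^j·(-z)^(13-j); the z^6 term has j = 7.
C(13,7) = 1716.
Coefficient = C(13,7) · (-5)^7 = 1716 · (-78125) = -134062500.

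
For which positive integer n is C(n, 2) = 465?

n(n−1)/2 = 465 ⇒ n(n−1) = 930. Since 31·30 = 930, n = 31.

31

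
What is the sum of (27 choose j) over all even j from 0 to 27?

67108864

Half of (1+1)^27 + (1−1)^27 gives the even-index sum: 2^26 = 67108864.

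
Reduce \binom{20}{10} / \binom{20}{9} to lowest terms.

11/10

C(n,k+1)/C(n,k) = (n−k)/(k+1) = (20−9)/(9+1) = 11/10.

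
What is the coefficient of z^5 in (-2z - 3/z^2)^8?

General term: C(8,j)·(-2z)^j·(-3/z^2)^(8-j), with z-exponent 1j − 2(8−j) = 3j − 16.
Set 3j − 16 = 5: j = 7.
C(8,7) = 8; (-2)^7 = -128; (-3)^1 = -3.
Coefficient = 8 · (-128) · (-3) = 3072.

3072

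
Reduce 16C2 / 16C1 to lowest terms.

15/2

C(n,k+1)/C(n,k) = (n−k)/(k+1) = (16−1)/(1+1) = 15/2.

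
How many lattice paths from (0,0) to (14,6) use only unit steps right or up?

Each path is a sequence of 20 steps with 14 rights: C(20,14) = 38760.

38760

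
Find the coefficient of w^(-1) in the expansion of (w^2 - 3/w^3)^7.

General term: C(7,j)·(w^2)^j·(-3/w^3)^(7-j), with w-exponent 2j − 3(7−j) = 5j − 21.
Set 5j − 21 = -1: j = 4.
C(7,4) = 35; 1^4 = 1; (-3)^3 = -27.
Coefficient = 35 · 1 · (-27) = -945.

-945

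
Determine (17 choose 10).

C(17,10) = C(17,7) by symmetry.
C(17,7) = (17·16·15·14·13·12·11) / 7! = 98017920 / 5040 = 19448.

19448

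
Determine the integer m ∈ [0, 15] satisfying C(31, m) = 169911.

5

C(31,m) increases on 0 ≤ m ≤ 15. C(31,4) = 31465 and C(31,5) = 169911, so m = 5.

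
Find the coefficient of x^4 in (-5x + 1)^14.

The general term is C(14,j)·(-5x)^j·(1)^(14-j); the x^4 term has j = 4.
C(14,4) = 1001.
Coefficient = C(14,4) · (-5)^4 = 1001 · 625 = 625625.

625625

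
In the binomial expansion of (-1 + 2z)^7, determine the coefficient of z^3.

The general term is C(7,j)·(-1)^j·(2z)^(7-j); the z^3 term has j = 4.
C(7,4) = 35.
Coefficient = C(7,4) · 2^3 = 35 · 8 = 280.

280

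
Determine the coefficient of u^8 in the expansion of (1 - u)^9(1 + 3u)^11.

Coefficient of u^8 = Σ_{j} C(9,j)·(-1)^j·C(11,8-j)·3^(8-j) for j from 0 to 8.
= 1082565 + (-6495390) + 12124728 + (-9430344) + 3367980 + (-561330) + 41580 + (-1188) + 9 = 128610.

128610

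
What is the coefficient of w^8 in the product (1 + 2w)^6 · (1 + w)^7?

Coefficient of w^8 = Σ_{j} C(6,j)·2^j·C(7,8-j)·1^(8-j) for j from 1 to 6.
= 12 + 420 + 3360 + 8400 + 6720 + 1344 = 20256.

20256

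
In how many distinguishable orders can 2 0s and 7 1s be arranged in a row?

Choose positions for the 0s: C(9,2) = 36.

36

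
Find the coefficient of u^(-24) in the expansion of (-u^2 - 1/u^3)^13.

General term: C(13,j)·(-u^2)^j·(-1/u^3)^(13-j), with u-exponent 2j − 3(13−j) = 5j − 39.
Set 5j − 39 = -24: j = 3.
C(13,3) = 286; (-1)^3 = -1; (-1)^10 = 1.
Coefficient = 286 · (-1) · 1 = -286.

-286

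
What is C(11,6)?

462

C(11,6) = C(11,5) by symmetry.
C(11,5) = (11·10·9·8·7) / 5! = 55440 / 120 = 462.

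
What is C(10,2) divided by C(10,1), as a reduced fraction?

9/2

C(n,k+1)/C(n,k) = (n−k)/(k+1) = (10−1)/(1+1) = 9/2.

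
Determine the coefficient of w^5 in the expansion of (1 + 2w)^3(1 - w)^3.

12

Coefficient of w^5 = Σ_{j} C(3,j)·2^j·C(3,5-j)·(-1)^(5-j) for j from 2 to 3.
= (-12) + 24 = 12.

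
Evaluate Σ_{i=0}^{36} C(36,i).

68719476736

The entries of row 36 sum to 2^36 = 68719476736.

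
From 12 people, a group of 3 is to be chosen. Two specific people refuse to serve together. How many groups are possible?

All 3-subsets: C(12,3) = 220. Those containing both fixed elements: C(10,1) = 10.
220 − 10 = 210.

210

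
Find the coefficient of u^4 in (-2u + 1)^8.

1120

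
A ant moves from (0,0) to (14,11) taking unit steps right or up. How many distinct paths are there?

Each path is a sequence of 25 steps with 14 rights: C(25,14) = 4457400.

4457400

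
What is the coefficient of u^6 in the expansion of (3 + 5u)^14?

307854421875

The general term is C(14,j)·(3)^j·(5u)^(14-j); the u^6 term has j = 8.
C(14,8) = 3003.
Coefficient = C(14,8) · 3^8 · 5^6 = 3003 · 6561 · 15625 = 307854421875.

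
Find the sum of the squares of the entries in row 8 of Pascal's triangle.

By Vandermonde's identity, Σ C(8,j)² = C(16,8) = 12870.

12870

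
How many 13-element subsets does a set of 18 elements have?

C(18,13) = C(18,5) by symmetry.
C(18,5) = (18·17·16·15·14) / 5! = 1028160 / 120 = 8568.

8568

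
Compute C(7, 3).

C(7,3) = (7·6·5) / 3! = 210 / 6 = 35.

35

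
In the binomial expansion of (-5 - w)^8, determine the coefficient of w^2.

The general term is C(8,j)·(-5)^j·(-w)^(8-j); the w^2 term has j = 6.
C(8,6) = 28.
Coefficient = C(8,6) · (-5)^6 = 28 · 15625 = 437500.

437500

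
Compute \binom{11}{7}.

C(11,7) = C(11,4) by symmetry.
C(11,4) = (11·10·9·8) / 4! = 7920 / 24 = 330.

330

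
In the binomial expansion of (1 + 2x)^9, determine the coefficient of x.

18

The general term is C(9,j)·(1)^j·(2x)^(9-j); the x^1 term has j = 8.
C(9,8) = 9.
Coefficient = C(9,8) · 2^1 = 9 · 2 = 18.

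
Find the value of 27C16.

13037895

C(27,16) = C(27,11) by symmetry.
C(27,11) = (27·26·25·24·23·22·21·20·19·18·17) / 11! = 520431047136000 / 39916800 = 13037895.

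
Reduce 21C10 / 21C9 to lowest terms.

6/5

C(n,k+1)/C(n,k) = (n−k)/(k+1) = (21−9)/(9+1) = 12/10 = 6/5.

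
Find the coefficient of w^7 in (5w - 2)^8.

-1250000

The general term is C(8,j)·(5w)^j·(-2)^(8-j); the w^7 term has j = 7.
C(8,7) = 8.
Coefficient = C(8,7) · 5^7 · (-2)^1 = 8 · 78125 · (-2) = -1250000.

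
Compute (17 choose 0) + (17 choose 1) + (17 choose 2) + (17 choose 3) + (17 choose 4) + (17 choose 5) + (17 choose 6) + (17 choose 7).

1 + 17 + 136 + 680 + 2380 + 6188 + 12376 + 19448 = 41226.

41226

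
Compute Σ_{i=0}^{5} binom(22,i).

1 + 22 + 231 + 1540 + 7315 + 26334 = 35443.

35443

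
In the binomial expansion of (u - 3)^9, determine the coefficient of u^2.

-78732

The general term is C(9,j)·(u)^j·(-3)^(9-j); the u^2 term has j = 2.
C(9,2) = 36.
Coefficient = C(9,2) · (-3)^7 = 36 · (-2187) = -78732.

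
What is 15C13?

C(15,13) = C(15,2) by symmetry.
C(15,2) = (15·14) / 2! = 210 / 2 = 105.

105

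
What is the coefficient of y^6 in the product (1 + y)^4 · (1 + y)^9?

(1 + y)^4(1 + y)^9 = (1 + y)^13, so the coefficient of y^6 is C(13,6)·1^6 = 1716·1 = 1716.

1716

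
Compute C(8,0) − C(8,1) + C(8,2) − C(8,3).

-35

The partial alternating sum Σ_{k=0}^{3} (−1)^k C(8,k) = (−1)^3 C(7,3) = -35.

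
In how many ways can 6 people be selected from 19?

27132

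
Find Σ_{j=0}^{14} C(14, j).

Setting x = 1 in (1+x)^14 gives Σ C(14,j) = 2^14 = 16384.

16384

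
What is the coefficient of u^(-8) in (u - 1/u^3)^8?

General term: C(8,j)·(u)^j·(-1/u^3)^(8-j), with u-exponent 1j − 3(8−j) = 4j − 24.
Set 4j − 24 = -8: j = 4.
C(8,4) = 70; 1^4 = 1; (-1)^4 = 1.
Coefficient = 70 · 1 · 1 = 70.

70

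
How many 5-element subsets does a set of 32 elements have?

C(32,5) = (32·31·30·29·28) / 5! = 24165120 / 120 = 201376.

201376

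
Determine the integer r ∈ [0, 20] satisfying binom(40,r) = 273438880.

C(40,r) increases on 0 ≤ r ≤ 20. C(40,8) = 76904685 and C(40,9) = 273438880, so r = 9.

9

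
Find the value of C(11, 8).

165

C(11,8) = C(11,3) by symmetry.
C(11,3) = (11·10·9) / 3! = 990 / 6 = 165.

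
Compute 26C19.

657800

C(26,19) = C(26,7) by symmetry.
C(26,7) = (26·25·24·23·22·21·20) / 7! = 3315312000 / 5040 = 657800.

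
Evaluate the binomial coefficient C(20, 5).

C(20,5) = (20·19·18·17·16) / 5! = 1860480 / 120 = 15504.

15504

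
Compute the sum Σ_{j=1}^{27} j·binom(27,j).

Differentiating (1+x)^27 and setting x=1: Σ j·C(27,j) = 27·2^26 = 1811939328.

1811939328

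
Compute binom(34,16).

2203961430

C(34,16) = (34·33·32·31·30·29·28·27·26·25·24·23·22·21·20·19) / 16! = 46113021921146019840000 / 20922789888000 = 2203961430.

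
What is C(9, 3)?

84

C(9,3) = (9·8·7) / 3! = 504 / 6 = 84.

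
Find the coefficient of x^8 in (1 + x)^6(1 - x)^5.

Coefficient of x^8 = Σ_{j} C(6,j)·1^j·C(5,8-j)·(-1)^(8-j) for j from 3 to 6.
= (-20) + 75 + (-60) + 10 = 5.

5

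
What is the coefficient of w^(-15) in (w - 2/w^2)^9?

2304

General term: C(9,j)·(w)^j·(-2/w^2)^(9-j), with w-exponent 1j − 2(9−j) = 3j − 18.
Set 3j − 18 = -15: j = 1.
C(9,1) = 9; 1^1 = 1; (-2)^8 = 256.
Coefficient = 9 · 1 · 256 = 2304.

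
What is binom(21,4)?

5985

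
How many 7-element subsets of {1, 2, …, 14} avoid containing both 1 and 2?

All 7-subsets: C(14,7) = 3432. Those containing both fixed elements: C(12,5) = 792.
3432 − 792 = 2640.

2640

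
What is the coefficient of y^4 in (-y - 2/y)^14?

64064

General term: C(14,j)·(-y)^j·(-2/y)^(14-j), with y-exponent 1j − 1(14−j) = 2j − 14.
Set 2j − 14 = 4: j = 9.
C(14,9) = 2002; (-1)^9 = -1; (-2)^5 = -32.
Coefficient = 2002 · (-1) · (-32) = 64064.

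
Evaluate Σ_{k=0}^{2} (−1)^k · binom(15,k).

91

The partial alternating sum Σ_{k=0}^{2} (−1)^k C(15,k) = (−1)^2 C(14,2) = 91.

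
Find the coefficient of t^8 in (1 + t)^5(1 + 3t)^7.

Coefficient of t^8 = Σ_{j} C(5,j)·1^j·C(7,8-j)·3^(8-j) for j from 1 to 5.
= 10935 + 51030 + 51030 + 14175 + 945 = 128115.

128115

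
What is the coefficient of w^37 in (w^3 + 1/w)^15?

General term: C(15,j)·(w^3)^j·(1/w)^(15-j), with w-exponent 3j − 1(15−j) = 4j − 15.
Set 4j − 15 = 37: j = 13.
C(15,13) = 105; 1^13 = 1; 1^2 = 1.
Coefficient = 105 · 1 · 1 = 105.

105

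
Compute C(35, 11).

417225900

C(35,11) = (35·34·33·32·31·30·29·28·27·26·25) / 11! = 16654322805120000 / 39916800 = 417225900.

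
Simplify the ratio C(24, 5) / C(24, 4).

C(n,k+1)/C(n,k) = (n−k)/(k+1) = (24−4)/(4+1) = 20/5 = 4.

4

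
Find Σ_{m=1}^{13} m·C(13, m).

Differentiating (1+x)^13 and setting x=1: Σ m·C(13,m) = 13·2^12 = 53248.

53248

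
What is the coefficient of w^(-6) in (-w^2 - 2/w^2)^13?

-329472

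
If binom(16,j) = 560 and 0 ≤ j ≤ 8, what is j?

3

C(16,j) increases on 0 ≤ j ≤ 8. C(16,2) = 120 and C(16,3) = 560, so j = 3.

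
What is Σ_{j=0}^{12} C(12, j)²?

2704156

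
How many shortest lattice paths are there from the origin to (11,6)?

Each path is a sequence of 17 steps with 11 rights: C(17,11) = 12376.

12376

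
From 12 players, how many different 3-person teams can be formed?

220

This is C(12,3) = 220.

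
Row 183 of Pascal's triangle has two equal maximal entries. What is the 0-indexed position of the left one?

For odd n = 183, C(183,r) peaks at r = (n−1)/2 and (n+1)/2; the smaller is 91.

91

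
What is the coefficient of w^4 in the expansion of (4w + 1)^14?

256256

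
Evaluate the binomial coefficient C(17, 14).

C(17,14) = C(17,3) by symmetry.
C(17,3) = (17·16·15) / 3! = 4080 / 6 = 680.

680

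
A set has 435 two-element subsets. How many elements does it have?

n(n−1)/2 = 435 ⇒ n(n−1) = 870. Since 30·29 = 870, n = 30.

30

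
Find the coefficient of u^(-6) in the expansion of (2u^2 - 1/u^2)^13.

General term: C(13,j)·(2u^2)^j·(-1/u^2)^(13-j), with u-exponent 2j − 2(13−j) = 4j − 26.
Set 4j − 26 = -6: j = 5.
C(13,5) = 1287; 2^5 = 32; (-1)^8 = 1.
Coefficient = 1287 · 32 · 1 = 41184.

41184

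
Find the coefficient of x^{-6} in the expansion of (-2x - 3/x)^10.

General term: C(10,j)·(-2x)^j·(-3/x)^(10-j), with x-exponent 1j − 1(10−j) = 2j − 10.
Set 2j − 10 = -6: j = 2.
C(10,2) = 45; (-2)^2 = 4; (-3)^8 = 6561.
Coefficient = 45 · 4 · 6561 = 1180980.

1180980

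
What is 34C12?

548354040

C(34,12) = (34·33·32·31·30·29·28·27·26·25·24·23) / 12! = 262662462526464000 / 479001600 = 548354040.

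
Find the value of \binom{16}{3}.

560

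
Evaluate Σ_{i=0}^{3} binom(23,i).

1 + 23 + 253 + 1771 = 2048.

2048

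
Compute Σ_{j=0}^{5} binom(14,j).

3473

1 + 14 + 91 + 364 + 1001 + 2002 = 3473.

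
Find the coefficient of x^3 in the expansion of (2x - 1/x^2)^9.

4608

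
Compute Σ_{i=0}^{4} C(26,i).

1 + 26 + 325 + 2600 + 14950 = 17902.

17902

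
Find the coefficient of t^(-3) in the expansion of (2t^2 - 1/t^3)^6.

General term: C(6,j)·(2t^2)^j·(-1/t^3)^(6-j), with t-exponent 2j − 3(6−j) = 5j − 18.
Set 5j − 18 = -3: j = 3.
C(6,3) = 20; 2^3 = 8; (-1)^3 = -1.
Coefficient = 20 · 8 · (-1) = -160.

-160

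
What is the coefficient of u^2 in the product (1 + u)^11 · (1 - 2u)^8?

-9

Coefficient of u^2 = Σ_{j} C(11,j)·1^j·C(8,2-j)·(-2)^(2-j) for j from 0 to 2.
= 112 + (-176) + 55 = -9.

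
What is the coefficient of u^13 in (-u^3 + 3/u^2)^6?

-18

General term: C(6,j)·(-u^3)^j·(3/u^2)^(6-j), with u-exponent 3j − 2(6−j) = 5j − 12.
Set 5j − 12 = 13: j = 5.
C(6,5) = 6; (-1)^5 = -1; 3^1 = 3.
Coefficient = 6 · (-1) · 3 = -18.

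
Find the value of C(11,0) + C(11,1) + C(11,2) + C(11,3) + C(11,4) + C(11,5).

1 + 11 + 55 + 165 + 330 + 462 = 1024.

1024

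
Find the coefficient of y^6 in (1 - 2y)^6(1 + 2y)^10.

Coefficient of y^6 = Σ_{j} C(6,j)·(-2)^j·C(10,6-j)·2^(6-j) for j from 0 to 6.
= 13440 + (-96768) + 201600 + (-153600) + 43200 + (-3840) + 64 = 4096.

4096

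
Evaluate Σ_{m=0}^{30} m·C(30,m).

Differentiating (1+x)^30 and setting x=1: Σ m·C(30,m) = 30·2^29 = 16106127360.

16106127360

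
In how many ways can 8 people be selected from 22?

319770

This is C(22,8) = 319770.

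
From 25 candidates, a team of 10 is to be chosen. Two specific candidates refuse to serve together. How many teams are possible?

All 10-subsets: C(25,10) = 3268760. Those containing both fixed elements: C(23,8) = 490314.
3268760 − 490314 = 2778446.

2778446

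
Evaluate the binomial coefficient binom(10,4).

210

C(10,4) = (10·9·8·7) / 4! = 5040 / 24 = 210.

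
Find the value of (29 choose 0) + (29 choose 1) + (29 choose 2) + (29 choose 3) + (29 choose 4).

1 + 29 + 406 + 3654 + 23751 = 27841.

27841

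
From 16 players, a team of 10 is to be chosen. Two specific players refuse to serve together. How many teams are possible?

5005

All 10-subsets: C(16,10) = 8008. Those containing both fixed elements: C(14,8) = 3003.
8008 − 3003 = 5005.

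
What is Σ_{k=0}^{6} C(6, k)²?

924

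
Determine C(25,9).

C(25,9) = (25·24·23·22·21·20·19·18·17) / 9! = 741354768000 / 362880 = 2042975.

2042975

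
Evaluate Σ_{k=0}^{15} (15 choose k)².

Σ C(15,k)² is the coefficient of x^15 in (1+x)^15(1+x)^15 = (1+x)^30, i.e. C(30,15) = 155117520.

155117520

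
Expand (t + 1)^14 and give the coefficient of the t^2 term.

91

The general term is C(14,j)·(t)^j·(1)^(14-j); the t^2 term has j = 2.
C(14,2) = 91.
Coefficient = C(14,2) = 91.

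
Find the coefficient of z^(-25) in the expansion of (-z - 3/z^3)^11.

General term: C(11,j)·(-z)^j·(-3/z^3)^(11-j), with z-exponent 1j − 3(11−j) = 4j − 33.
Set 4j − 33 = -25: j = 2.
C(11,2) = 55; (-1)^2 = 1; (-3)^9 = -19683.
Coefficient = 55 · 1 · (-19683) = -1082565.

-1082565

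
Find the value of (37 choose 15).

C(37,15) = (37·36·35·34·33·32·31·30·29·28·27·26·25·24·23) / 15! = 12245324002983751680000 / 1307674368000 = 9364199760.

9364199760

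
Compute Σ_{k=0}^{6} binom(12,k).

2510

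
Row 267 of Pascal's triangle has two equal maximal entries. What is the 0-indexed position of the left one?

For odd n = 267, C(267,r) peaks at r = (n−1)/2 and (n+1)/2; the lower is 133.

133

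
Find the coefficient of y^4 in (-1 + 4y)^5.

The general term is C(5,j)·(-1)^j·(4y)^(5-j); the y^4 term has j = 1.
C(5,1) = 5.
Coefficient = C(5,1) · (-1)^1 · 4^4 = 5 · (-1) · 256 = -1280.

-1280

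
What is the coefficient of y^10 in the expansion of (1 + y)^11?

11

The general term is C(11,j)·(1)^j·(y)^(11-j); the y^10 term has j = 1.
C(11,1) = 11.
Coefficient = C(11,1) = 11.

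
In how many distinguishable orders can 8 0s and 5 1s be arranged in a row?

1287

Choose positions for the 0s: C(13,8) = 1287.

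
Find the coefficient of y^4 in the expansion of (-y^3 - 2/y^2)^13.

General term: C(13,j)·(-y^3)^j·(-2/y^2)^(13-j), with y-exponent 3j − 2(13−j) = 5j − 26.
Set 5j − 26 = 4: j = 6.
C(13,6) = 1716; (-1)^6 = 1; (-2)^7 = -128.
Coefficient = 1716 · 1 · (-128) = -219648.

-219648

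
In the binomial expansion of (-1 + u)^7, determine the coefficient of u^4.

The general term is C(7,j)·(-1)^j·(u)^(7-j); the u^4 term has j = 3.
C(7,3) = 35.
Coefficient = C(7,3) · (-1)^3 = 35 · (-1) = -35.

-35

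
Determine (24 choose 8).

735471

C(24,8) = (24·23·22·21·20·19·18·17) / 8! = 29654190720 / 40320 = 735471.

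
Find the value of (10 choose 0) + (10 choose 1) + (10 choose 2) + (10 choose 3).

1 + 10 + 45 + 120 = 176.

176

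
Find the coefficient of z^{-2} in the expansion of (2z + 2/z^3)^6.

960

General term: C(6,j)·(2z)^j·(2/z^3)^(6-j), with z-exponent 1j − 3(6−j) = 4j − 18.
Set 4j − 18 = -2: j = 4.
C(6,4) = 15; 2^4 = 16; 2^2 = 4.
Coefficient = 15 · 16 · 4 = 960.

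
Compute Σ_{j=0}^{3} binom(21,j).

1562

1 + 21 + 210 + 1330 = 1562.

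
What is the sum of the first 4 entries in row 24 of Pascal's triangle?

2325

1 + 24 + 276 + 2024 = 2325.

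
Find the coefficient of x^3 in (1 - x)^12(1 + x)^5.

0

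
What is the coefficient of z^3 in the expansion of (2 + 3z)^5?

1080

The general term is C(5,j)·(2)^j·(3z)^(5-j); the z^3 term has j = 2.
C(5,2) = 10.
Coefficient = C(5,2) · 2^2 · 3^3 = 10 · 4 · 27 = 1080.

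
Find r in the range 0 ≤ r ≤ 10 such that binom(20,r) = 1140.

C(20,r) increases on 0 ≤ r ≤ 10. C(20,2) = 190 and C(20,3) = 1140, so r = 3.

3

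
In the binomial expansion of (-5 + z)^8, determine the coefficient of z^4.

43750

The general term is C(8,j)·(-5)^j·(z)^(8-j); the z^4 term has j = 4.
C(8,4) = 70.
Coefficient = C(8,4) · (-5)^4 = 70 · 625 = 43750.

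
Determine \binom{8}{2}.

C(8,2) = (8·7) / 2! = 56 / 2 = 28.

28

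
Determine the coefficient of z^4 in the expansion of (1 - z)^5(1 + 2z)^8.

-155

Coefficient of z^4 = Σ_{j} C(5,j)·(-1)^j·C(8,4-j)·2^(4-j) for j from 0 to 4.
= 1120 + (-2240) + 1120 + (-160) + 5 = -155.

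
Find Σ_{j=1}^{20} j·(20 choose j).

10485760

Since j·C(20,j) = 20·C(19,j−1), the sum is 20·2^19 = 20·524288 = 10485760.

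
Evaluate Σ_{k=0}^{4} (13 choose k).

1093

1 + 13 + 78 + 286 + 715 = 1093.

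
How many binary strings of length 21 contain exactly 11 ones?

352716

Choose the 11 positions: C(21,11) = 352716.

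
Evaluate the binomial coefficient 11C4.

C(11,4) = (11·10·9·8) / 4! = 7920 / 24 = 330.

330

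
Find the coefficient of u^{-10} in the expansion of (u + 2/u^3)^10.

General term: C(10,j)·(u)^j·(2/u^3)^(10-j), with u-exponent 1j − 3(10−j) = 4j − 30.
Set 4j − 30 = -10: j = 5.
C(10,5) = 252; 1^5 = 1; 2^5 = 32.
Coefficient = 252 · 1 · 32 = 8064.

8064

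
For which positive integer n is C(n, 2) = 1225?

n(n−1)/2 = 1225 ⇒ n(n−1) = 2450. Since 50·49 = 2450, n = 50.

50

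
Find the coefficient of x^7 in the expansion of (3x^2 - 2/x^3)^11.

General term: C(11,j)·(3x^2)^j·(-2/x^3)^(11-j), with x-exponent 2j − 3(11−j) = 5j − 33.
Set 5j − 33 = 7: j = 8.
C(11,8) = 165; 3^8 = 6561; (-2)^3 = -8.
Coefficient = 165 · 6561 · (-8) = -8660520.

-8660520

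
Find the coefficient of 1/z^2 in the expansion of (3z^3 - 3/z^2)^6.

10935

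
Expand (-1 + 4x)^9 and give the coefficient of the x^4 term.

-32256

The general term is C(9,j)·(-1)^j·(4x)^(9-j); the x^4 term has j = 5.
C(9,5) = 126.
Coefficient = C(9,5) · (-1)^5 · 4^4 = 126 · (-1) · 256 = -32256.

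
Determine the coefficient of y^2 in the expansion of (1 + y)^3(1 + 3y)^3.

57

Coefficient of y^2 = Σ_{j} C(3,j)·1^j·C(3,2-j)·3^(2-j) for j from 0 to 2.
= 27 + 27 + 3 = 57.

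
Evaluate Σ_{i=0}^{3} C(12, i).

1 + 12 + 66 + 220 = 299.

299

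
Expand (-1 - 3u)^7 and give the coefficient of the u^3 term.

The general term is C(7,j)·(-1)^j·(-3u)^(7-j); the u^3 term has j = 4.
C(7,4) = 35.
Coefficient = C(7,4) · (-3)^3 = 35 · (-27) = -945.

-945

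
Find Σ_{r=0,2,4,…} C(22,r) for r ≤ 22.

2097152

Half of (1+1)^22 + (1−1)^22 gives the even-index sum: 2^21 = 2097152.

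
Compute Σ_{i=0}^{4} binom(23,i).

10903

1 + 23 + 253 + 1771 + 8855 = 10903.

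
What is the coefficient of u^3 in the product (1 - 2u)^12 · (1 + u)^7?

-381

Coefficient of u^3 = Σ_{j} C(12,j)·(-2)^j·C(7,3-j)·1^(3-j) for j from 0 to 3.
= 35 + (-504) + 1848 + (-1760) = -381.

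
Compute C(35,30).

324632

C(35,30) = C(35,5) by symmetry.
C(35,5) = (35·34·33·32·31) / 5! = 38955840 / 120 = 324632.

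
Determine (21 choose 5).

C(21,5) = (21·20·19·18·17) / 5! = 2441880 / 120 = 20349.

20349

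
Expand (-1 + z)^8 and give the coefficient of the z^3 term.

-56

The general term is C(8,j)·(-1)^j·(z)^(8-j); the z^3 term has j = 5.
C(8,5) = 56.
Coefficient = C(8,5) · (-1)^5 = 56 · (-1) = -56.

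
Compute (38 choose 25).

5414950296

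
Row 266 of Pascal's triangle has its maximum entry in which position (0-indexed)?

133

C(266,r) is maximized at r = 266/2 = 133.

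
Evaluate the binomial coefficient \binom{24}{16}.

735471

C(24,16) = C(24,8) by symmetry.
C(24,8) = (24·23·22·21·20·19·18·17) / 8! = 29654190720 / 40320 = 735471.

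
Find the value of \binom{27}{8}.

2220075

C(27,8) = (27·26·25·24·23·22·21·20) / 8! = 89513424000 / 40320 = 2220075.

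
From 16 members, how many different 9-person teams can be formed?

11440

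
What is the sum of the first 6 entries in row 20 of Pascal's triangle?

1 + 20 + 190 + 1140 + 4845 + 15504 = 21700.

21700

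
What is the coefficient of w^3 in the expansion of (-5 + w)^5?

The general term is C(5,j)·(-5)^j·(w)^(5-j); the w^3 term has j = 2.
C(5,2) = 10.
Coefficient = C(5,2) · (-5)^2 = 10 · 25 = 250.

250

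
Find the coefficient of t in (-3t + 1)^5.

The general term is C(5,j)·(-3t)^j·(1)^(5-j); the t^1 term has j = 1.
C(5,1) = 5.
Coefficient = C(5,1) · (-3)^1 = 5 · (-3) = -15.

-15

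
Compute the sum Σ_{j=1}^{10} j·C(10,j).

Differentiating (1+x)^10 and setting x=1: Σ j·C(10,j) = 10·2^9 = 5120.

5120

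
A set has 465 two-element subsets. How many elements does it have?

n(n−1)/2 = 465 ⇒ n(n−1) = 930. Since 31·30 = 930, n = 31.

31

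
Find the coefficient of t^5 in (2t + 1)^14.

64064

The general term is C(14,j)·(2t)^j·(1)^(14-j); the t^5 term has j = 5.
C(14,5) = 2002.
Coefficient = C(14,5) · 2^5 = 2002 · 32 = 64064.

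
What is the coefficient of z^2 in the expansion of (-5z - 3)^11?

-27064125

The general term is C(11,j)·(-5z)^j·(-3)^(11-j); the z^2 term has j = 2.
C(11,2) = 55.
Coefficient = C(11,2) · (-5)^2 · (-3)^9 = 55 · 25 · (-19683) = -27064125.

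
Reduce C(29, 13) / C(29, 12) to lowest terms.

C(n,k+1)/C(n,k) = (n−k)/(k+1) = (29−12)/(12+1) = 17/13.

17/13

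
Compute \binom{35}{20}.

3247943160

C(35,20) = C(35,15) by symmetry.
C(35,15) = (35·34·33·32·31·30·29·28·27·26·25·24·23·22·21) / 15! = 4247252019052922880000 / 1307674368000 = 3247943160.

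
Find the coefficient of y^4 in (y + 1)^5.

The general term is C(5,j)·(y)^j·(1)^(5-j); the y^4 term has j = 4.
C(5,4) = 5.
Coefficient = C(5,4) = 5.

5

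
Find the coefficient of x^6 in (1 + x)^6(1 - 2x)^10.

Coefficient of x^6 = Σ_{j} C(6,j)·1^j·C(10,6-j)·(-2)^(6-j) for j from 0 to 6.
= 13440 + (-48384) + 50400 + (-19200) + 2700 + (-120) + 1 = -1163.

-1163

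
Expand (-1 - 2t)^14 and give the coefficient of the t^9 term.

The general term is C(14,j)·(-1)^j·(-2t)^(14-j); the t^9 term has j = 5.
C(14,5) = 2002.
Coefficient = C(14,5) · (-1)^5 · (-2)^9 = 2002 · (-1) · (-512) = 1025024.

1025024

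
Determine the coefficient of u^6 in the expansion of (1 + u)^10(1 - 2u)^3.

Coefficient of u^6 = Σ_{j} C(10,j)·1^j·C(3,6-j)·(-2)^(6-j) for j from 3 to 6.
= (-960) + 2520 + (-1512) + 210 = 258.

258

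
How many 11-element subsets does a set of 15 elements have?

1365

C(15,11) = C(15,4) by symmetry.
C(15,4) = (15·14·13·12) / 4! = 32760 / 24 = 1365.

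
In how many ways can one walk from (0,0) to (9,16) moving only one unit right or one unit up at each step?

Each path is a sequence of 25 steps with 9 rights: C(25,9) = 2042975.

2042975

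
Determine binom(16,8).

C(16,8) = (16·15·14·13·12·11·10·9) / 8! = 518918400 / 40320 = 12870.

12870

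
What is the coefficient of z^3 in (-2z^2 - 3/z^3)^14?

249080832

General term: C(14,j)·(-2z^2)^j·(-3/z^3)^(14-j), with z-exponent 2j − 3(14−j) = 5j − 42.
Set 5j − 42 = 3: j = 9.
C(14,9) = 2002; (-2)^9 = -512; (-3)^5 = -243.
Coefficient = 2002 · (-512) · (-243) = 249080832.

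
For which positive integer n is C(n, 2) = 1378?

n(n−1)/2 = 1378 ⇒ n(n−1) = 2756. Since 53·52 = 2756, n = 53.

53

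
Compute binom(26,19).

657800

C(26,19) = C(26,7) by symmetry.
C(26,7) = (26·25·24·23·22·21·20) / 7! = 3315312000 / 5040 = 657800.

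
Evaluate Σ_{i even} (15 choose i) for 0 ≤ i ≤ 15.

16384

Even-i terms of row 15 sum to 2^14 = 16384.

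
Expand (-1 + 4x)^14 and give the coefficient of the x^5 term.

The general term is C(14,j)·(-1)^j·(4x)^(14-j); the x^5 term has j = 9.
C(14,9) = 2002.
Coefficient = C(14,9) · (-1)^9 · 4^5 = 2002 · (-1) · 1024 = -2050048.

-2050048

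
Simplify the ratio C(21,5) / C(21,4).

C(n,k+1)/C(n,k) = (n−k)/(k+1) = (21−4)/(4+1) = 17/5.

17/5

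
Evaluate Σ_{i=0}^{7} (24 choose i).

1 + 24 + 276 + 2024 + 10626 + 42504 + 134596 + 346104 = 536155.

536155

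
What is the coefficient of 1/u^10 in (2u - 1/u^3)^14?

768768

General term: C(14,j)·(2u)^j·(-1/u^3)^(14-j), with u-exponent 1j − 3(14−j) = 4j − 42.
Set 4j − 42 = -10: j = 8.
C(14,8) = 3003; 2^8 = 256; (-1)^6 = 1.
Coefficient = 3003 · 256 · 1 = 768768.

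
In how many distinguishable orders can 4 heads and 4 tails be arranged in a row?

70

Choose positions for the heads: C(8,4) = 70.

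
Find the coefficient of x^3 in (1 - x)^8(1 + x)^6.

12

Coefficient of x^3 = Σ_{j} C(8,j)·(-1)^j·C(6,3-j)·1^(3-j) for j from 0 to 3.
= 20 + (-120) + 168 + (-56) = 12.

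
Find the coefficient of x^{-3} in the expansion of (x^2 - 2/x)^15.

-2795520

General term: C(15,j)·(x^2)^j·(-2/x)^(15-j), with x-exponent 2j − 1(15−j) = 3j − 15.
Set 3j − 15 = -3: j = 4.
C(15,4) = 1365; 1^4 = 1; (-2)^11 = -2048.
Coefficient = 1365 · 1 · (-2048) = -2795520.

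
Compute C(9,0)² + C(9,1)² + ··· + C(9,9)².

Σ C(9,i)² is the coefficient of x^9 in (1+x)^9(1+x)^9 = (1+x)^18, i.e. C(18,9) = 48620.

48620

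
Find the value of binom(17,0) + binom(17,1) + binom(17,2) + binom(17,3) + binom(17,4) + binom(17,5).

1 + 17 + 136 + 680 + 2380 + 6188 = 9402.

9402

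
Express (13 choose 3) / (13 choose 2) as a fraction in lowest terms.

11/3

C(n,k+1)/C(n,k) = (n−k)/(k+1) = (13−2)/(2+1) = 11/3.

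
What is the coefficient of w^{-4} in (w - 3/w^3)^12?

40095

General term: C(12,j)·(w)^j·(-3/w^3)^(12-j), with w-exponent 1j − 3(12−j) = 4j − 36.
Set 4j − 36 = -4: j = 8.
C(12,8) = 495; 1^8 = 1; (-3)^4 = 81.
Coefficient = 495 · 1 · 81 = 40095.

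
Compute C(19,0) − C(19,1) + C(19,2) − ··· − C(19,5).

-8568

The partial alternating sum Σ_{k=0}^{5} (−1)^k C(19,k) = (−1)^5 C(18,5) = -8568.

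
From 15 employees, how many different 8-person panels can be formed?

This is C(15,8) = 6435.

6435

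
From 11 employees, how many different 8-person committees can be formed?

165

This is C(11,8) = 165.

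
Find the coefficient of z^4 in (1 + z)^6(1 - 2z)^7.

Coefficient of z^4 = Σ_{j} C(6,j)·1^j·C(7,4-j)·(-2)^(4-j) for j from 0 to 4.
= 560 + (-1680) + 1260 + (-280) + 15 = -125.

-125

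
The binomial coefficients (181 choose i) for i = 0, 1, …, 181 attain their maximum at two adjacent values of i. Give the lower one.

90

For odd n = 181, C(181,i) peaks at i = (n−1)/2 and (n+1)/2; the lower is 90.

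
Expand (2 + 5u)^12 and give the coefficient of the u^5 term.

316800000

The general term is C(12,j)·(2)^j·(5u)^(12-j); the u^5 term has j = 7.
C(12,7) = 792.
Coefficient = C(12,7) · 2^7 · 5^5 = 792 · 128 · 3125 = 316800000.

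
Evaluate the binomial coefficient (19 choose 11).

75582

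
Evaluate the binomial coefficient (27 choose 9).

C(27,9) = (27·26·25·24·23·22·21·20·19) / 9! = 1700755056000 / 362880 = 4686825.

4686825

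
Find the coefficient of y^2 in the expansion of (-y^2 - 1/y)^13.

General term: C(13,j)·(-y^2)^j·(-1/y)^(13-j), with y-exponent 2j − 1(13−j) = 3j − 13.
Set 3j − 13 = 2: j = 5.
C(13,5) = 1287; (-1)^5 = -1; (-1)^8 = 1.
Coefficient = 1287 · (-1) · 1 = -1287.

-1287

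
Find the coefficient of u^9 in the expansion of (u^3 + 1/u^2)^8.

General term: C(8,j)·(u^3)^j·(1/u^2)^(8-j), with u-exponent 3j − 2(8−j) = 5j − 16.
Set 5j − 16 = 9: j = 5.
C(8,5) = 56; 1^5 = 1; 1^3 = 1.
Coefficient = 56 · 1 · 1 = 56.

56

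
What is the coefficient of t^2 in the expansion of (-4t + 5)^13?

60937500000

The general term is C(13,j)·(-4t)^j·(5)^(13-j); the t^2 term has j = 2.
C(13,2) = 78.
Coefficient = C(13,2) · (-4)^2 · 5^11 = 78 · 16 · 48828125 = 60937500000.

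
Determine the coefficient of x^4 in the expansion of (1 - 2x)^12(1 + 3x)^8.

1590

Coefficient of x^4 = Σ_{j} C(12,j)·(-2)^j·C(8,4-j)·3^(4-j) for j from 0 to 4.
= 5670 + (-36288) + 66528 + (-42240) + 7920 = 1590.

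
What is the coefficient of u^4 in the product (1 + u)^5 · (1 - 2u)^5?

Coefficient of u^4 = Σ_{j} C(5,j)·1^j·C(5,4-j)·(-2)^(4-j) for j from 0 to 4.
= 80 + (-400) + 400 + (-100) + 5 = -15.

-15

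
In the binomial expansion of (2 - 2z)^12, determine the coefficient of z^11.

-49152

The general term is C(12,j)·(2)^j·(-2z)^(12-j); the z^11 term has j = 1.
C(12,1) = 12.
Coefficient = C(12,1) · 2^1 · (-2)^11 = 12 · 2 · (-2048) = -49152.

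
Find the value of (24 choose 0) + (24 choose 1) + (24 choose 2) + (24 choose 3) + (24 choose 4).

12951

1 + 24 + 276 + 2024 + 10626 = 12951.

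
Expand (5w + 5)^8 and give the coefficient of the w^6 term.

The general term is C(8,j)·(5w)^j·(5)^(8-j); the w^6 term has j = 6.
C(8,6) = 28.
Coefficient = C(8,6) · 5^6 · 5^2 = 28 · 15625 · 25 = 10937500.

10937500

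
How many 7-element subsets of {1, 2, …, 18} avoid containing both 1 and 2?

27456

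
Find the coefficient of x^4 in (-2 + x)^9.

The general term is C(9,j)·(-2)^j·(x)^(9-j); the x^4 term has j = 5.
C(9,5) = 126.
Coefficient = C(9,5) · (-2)^5 = 126 · (-32) = -4032.

-4032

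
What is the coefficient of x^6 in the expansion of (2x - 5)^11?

The general term is C(11,j)·(2x)^j·(-5)^(11-j); the x^6 term has j = 6.
C(11,6) = 462.
Coefficient = C(11,6) · 2^6 · (-5)^5 = 462 · 64 · (-3125) = -92400000.

-92400000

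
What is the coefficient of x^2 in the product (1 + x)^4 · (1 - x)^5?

Coefficient of x^2 = Σ_{j} C(4,j)·1^j·C(5,2-j)·(-1)^(2-j) for j from 0 to 2.
= 10 + (-20) + 6 = -4.

-4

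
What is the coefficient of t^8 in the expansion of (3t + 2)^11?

8660520

The general term is C(11,j)·(3t)^j·(2)^(11-j); the t^8 term has j = 8.
C(11,8) = 165.
Coefficient = C(11,8) · 3^8 · 2^3 = 165 · 6561 · 8 = 8660520.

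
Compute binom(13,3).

C(13,3) = (13·12·11) / 3! = 1716 / 6 = 286.

286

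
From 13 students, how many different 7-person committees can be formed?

This is C(13,7) = 1716.

1716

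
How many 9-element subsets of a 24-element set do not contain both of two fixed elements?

All 9-subsets: C(24,9) = 1307504. Those containing both fixed elements: C(22,7) = 170544.
1307504 − 170544 = 1136960.

1136960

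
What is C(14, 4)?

C(14,4) = (14·13·12·11) / 4! = 24024 / 24 = 1001.

1001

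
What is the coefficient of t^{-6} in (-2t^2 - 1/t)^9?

General term: C(9,j)·(-2t^2)^j·(-1/t)^(9-j), with t-exponent 2j − 1(9−j) = 3j − 9.
Set 3j − 9 = -6: j = 1.
C(9,1) = 9; (-2)^1 = -2; (-1)^8 = 1.
Coefficient = 9 · (-2) · 1 = -18.

-18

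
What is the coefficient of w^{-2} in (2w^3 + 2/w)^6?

384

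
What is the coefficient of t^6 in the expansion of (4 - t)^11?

473088

The general term is C(11,j)·(4)^j·(-t)^(11-j); the t^6 term has j = 5.
C(11,5) = 462.
Coefficient = C(11,5) · 4^5 = 462 · 1024 = 473088.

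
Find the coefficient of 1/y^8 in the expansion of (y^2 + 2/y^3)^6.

General term: C(6,j)·(y^2)^j·(2/y^3)^(6-j), with y-exponent 2j − 3(6−j) = 5j − 18.
Set 5j − 18 = -8: j = 2.
C(6,2) = 15; 1^2 = 1; 2^4 = 16.
Coefficient = 15 · 1 · 16 = 240.

240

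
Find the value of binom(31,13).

C(31,13) = (31·30·29·28·27·26·25·24·23·22·21·20·19) / 13! = 1284342188088960000 / 6227020800 = 206253075.

206253075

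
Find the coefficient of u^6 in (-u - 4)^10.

53760

The general term is C(10,j)·(-u)^j·(-4)^(10-j); the u^6 term has j = 6.
C(10,6) = 210.
Coefficient = C(10,6) · (-4)^4 = 210 · 256 = 53760.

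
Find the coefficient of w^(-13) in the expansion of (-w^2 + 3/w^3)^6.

General term: C(6,j)·(-w^2)^j·(3/w^3)^(6-j), with w-exponent 2j − 3(6−j) = 5j − 18.
Set 5j − 18 = -13: j = 1.
C(6,1) = 6; (-1)^1 = -1; 3^5 = 243.
Coefficient = 6 · (-1) · 243 = -1458.

-1458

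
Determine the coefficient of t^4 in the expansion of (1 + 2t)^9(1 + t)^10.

Coefficient of t^4 = Σ_{j} C(9,j)·2^j·C(10,4-j)·1^(4-j) for j from 0 to 4.
= 210 + 2160 + 6480 + 6720 + 2016 = 17586.

17586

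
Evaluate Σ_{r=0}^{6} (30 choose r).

768212

1 + 30 + 435 + 4060 + 27405 + 142506 + 593775 = 768212.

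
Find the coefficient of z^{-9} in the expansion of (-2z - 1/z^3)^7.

-280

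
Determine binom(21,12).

293930

C(21,12) = C(21,9) by symmetry.
C(21,9) = (21·20·19·18·17·16·15·14·13) / 9! = 106661318400 / 362880 = 293930.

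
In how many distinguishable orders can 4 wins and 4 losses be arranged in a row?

70

Choose positions for the wins: C(8,4) = 70.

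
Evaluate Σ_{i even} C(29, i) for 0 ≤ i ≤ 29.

Half of (1+1)^29 + (1−1)^29 gives the even-index sum: 2^28 = 268435456.

268435456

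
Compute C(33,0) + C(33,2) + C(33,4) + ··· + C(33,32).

Half of (1+1)^33 + (1−1)^33 gives the even-index sum: 2^32 = 4294967296.

4294967296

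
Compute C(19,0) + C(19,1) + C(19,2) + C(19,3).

1 + 19 + 171 + 969 = 1160.

1160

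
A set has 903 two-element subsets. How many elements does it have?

n(n−1)/2 = 903 ⇒ n(n−1) = 1806. Since 43·42 = 1806, n = 43.

43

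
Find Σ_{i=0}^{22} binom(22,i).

The entries of row 22 sum to 2^22 = 4194304.

4194304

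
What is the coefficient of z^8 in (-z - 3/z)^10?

30

General term: C(10,j)·(-z)^j·(-3/z)^(10-j), with z-exponent 1j − 1(10−j) = 2j − 10.
Set 2j − 10 = 8: j = 9.
C(10,9) = 10; (-1)^9 = -1; (-3)^1 = -3.
Coefficient = 10 · (-1) · (-3) = 30.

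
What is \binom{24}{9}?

1307504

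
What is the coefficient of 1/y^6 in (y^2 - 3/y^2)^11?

General term: C(11,j)·(y^2)^j·(-3/y^2)^(11-j), with y-exponent 2j − 2(11−j) = 4j − 22.
Set 4j − 22 = -6: j = 4.
C(11,4) = 330; 1^4 = 1; (-3)^7 = -2187.
Coefficient = 330 · 1 · (-2187) = -721710.

-721710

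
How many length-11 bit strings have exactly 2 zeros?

55

Choose the 2 positions: C(11,2) = 55.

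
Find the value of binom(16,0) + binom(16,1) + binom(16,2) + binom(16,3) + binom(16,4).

1 + 16 + 120 + 560 + 1820 = 2517.

2517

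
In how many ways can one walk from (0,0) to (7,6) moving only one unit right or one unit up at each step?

Each path is a sequence of 13 steps with 7 rights: C(13,7) = 1716.

1716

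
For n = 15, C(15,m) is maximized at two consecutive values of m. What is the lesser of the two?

7

For odd n = 15, C(15,m) peaks at m = (n−1)/2 and (n+1)/2; the lesser is 7.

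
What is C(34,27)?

5379616

C(34,27) = C(34,7) by symmetry.
C(34,7) = (34·33·32·31·30·29·28) / 7! = 27113264640 / 5040 = 5379616.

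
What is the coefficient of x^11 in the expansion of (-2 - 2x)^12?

49152

The general term is C(12,j)·(-2)^j·(-2x)^(12-j); the x^11 term has j = 1.
C(12,1) = 12.
Coefficient = C(12,1) · (-2)^1 · (-2)^11 = 12 · (-2) · (-2048) = 49152.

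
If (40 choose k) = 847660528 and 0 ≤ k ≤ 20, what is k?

10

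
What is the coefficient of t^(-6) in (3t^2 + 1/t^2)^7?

189

General term: C(7,j)·(3t^2)^j·(1/t^2)^(7-j), with t-exponent 2j − 2(7−j) = 4j − 14.
Set 4j − 14 = -6: j = 2.
C(7,2) = 21; 3^2 = 9; 1^5 = 1.
Coefficient = 21 · 9 · 1 = 189.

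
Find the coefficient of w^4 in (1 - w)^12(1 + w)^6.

-60

Coefficient of w^4 = Σ_{j} C(12,j)·(-1)^j·C(6,4-j)·1^(4-j) for j from 0 to 4.
= 15 + (-240) + 990 + (-1320) + 495 = -60.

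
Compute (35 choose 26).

70607460

C(35,26) = C(35,9) by symmetry.
C(35,9) = (35·34·33·32·31·30·29·28·27) / 9! = 25622035084800 / 362880 = 70607460.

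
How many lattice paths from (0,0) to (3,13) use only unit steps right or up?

560

Each path is a sequence of 16 steps with 3 rights: C(16,3) = 560.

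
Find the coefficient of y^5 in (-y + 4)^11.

-1892352

The general term is C(11,j)·(-y)^j·(4)^(11-j); the y^5 term has j = 5.
C(11,5) = 462.
Coefficient = C(11,5) · (-1)^5 · 4^6 = 462 · (-1) · 4096 = -1892352.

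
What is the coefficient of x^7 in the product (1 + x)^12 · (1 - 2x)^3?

Coefficient of x^7 = Σ_{j} C(12,j)·1^j·C(3,7-j)·(-2)^(7-j) for j from 4 to 7.
= (-3960) + 9504 + (-5544) + 792 = 792.

792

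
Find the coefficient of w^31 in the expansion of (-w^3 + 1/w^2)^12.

General term: C(12,j)·(-w^3)^j·(1/w^2)^(12-j), with w-exponent 3j − 2(12−j) = 5j − 24.
Set 5j − 24 = 31: j = 11.
C(12,11) = 12; (-1)^11 = -1; 1^1 = 1.
Coefficient = 12 · (-1) · 1 = -12.

-12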